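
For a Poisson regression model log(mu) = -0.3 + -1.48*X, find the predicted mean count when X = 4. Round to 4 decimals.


Linear predictor: eta = -0.3 + (-1.48)(4) = -6.2200.
Expected count: mu = exp(-6.2200) = 0.0020.

0.0020


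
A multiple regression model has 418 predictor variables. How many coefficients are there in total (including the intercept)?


Total coefficients = number of predictors + 1 (for the intercept).
= 418 + 1 = 419.

419


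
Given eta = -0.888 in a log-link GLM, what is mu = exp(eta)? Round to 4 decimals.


The inverse log link gives:
mu = exp(-0.888) = 0.4115.

0.4115


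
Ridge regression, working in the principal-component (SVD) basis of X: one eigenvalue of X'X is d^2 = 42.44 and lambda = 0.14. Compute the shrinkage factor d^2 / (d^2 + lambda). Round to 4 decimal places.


Compute the denominator: 42.44 + 0.14 = 42.5800.
Shrinkage factor = 42.44 / 42.5800 = 0.9967.

0.9967


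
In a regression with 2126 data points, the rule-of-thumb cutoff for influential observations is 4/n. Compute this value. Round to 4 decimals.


Using the rule of thumb:
Threshold = 4 / 2126 = 0.0019.

0.0019


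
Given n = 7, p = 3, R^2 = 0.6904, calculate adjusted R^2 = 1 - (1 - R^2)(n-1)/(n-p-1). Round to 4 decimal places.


Adjusted R^2 = 1 - (1 - R^2) * (n-1)/(n-p-1).
(1 - R^2) = 0.3096.
(n-1)/(n-p-1) = 6/3.
(1 - R^2) * (n-1) = 0.3096 * 6 = 1.8576.
Divide by (n-p-1): 1.8576 / 3 = 0.6192.
Adj R^2 = 1 - 0.6192 = 0.3808.

0.3808


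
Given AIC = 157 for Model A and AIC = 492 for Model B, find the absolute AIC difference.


Compute |157 - 492| = 335.
Model A has the smaller AIC.

335


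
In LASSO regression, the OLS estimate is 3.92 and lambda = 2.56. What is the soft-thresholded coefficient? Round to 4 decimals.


Absolute value: |3.92| = 3.92.
Compare to lambda = 2.56.
Since |beta| > lambda, coefficient = sign(beta)*(|beta| - lambda) = 1.3600.

1.3600


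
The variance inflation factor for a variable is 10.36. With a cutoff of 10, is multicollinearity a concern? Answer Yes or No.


The threshold is 10.
VIF = 10.36 is >= 10.
Multicollinearity indication: Yes.

Yes


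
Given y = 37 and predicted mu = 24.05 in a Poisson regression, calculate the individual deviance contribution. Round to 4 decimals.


y/mu = 37/24.05 = 1.538462 (approx.), and ln(37/24.05) = 0.430783.
y * ln(y/mu) = 37 * 0.430783 = 15.938971.
y - mu = 12.95.
D = 2 * (15.938971 - 12.95) = 5.977942, which rounds to 5.9779.

5.9779


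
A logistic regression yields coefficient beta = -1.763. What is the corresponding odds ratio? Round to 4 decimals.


exp(-1.763) = 0.1715.
So the odds ratio is 0.1715.

0.1715


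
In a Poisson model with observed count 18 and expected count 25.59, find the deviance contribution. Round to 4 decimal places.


Compute y*ln(y/mu) = 18*ln(18/25.59) = 18*-0.351830 = -6.332940.
y - mu = -7.59.
D = 2*(-6.332940 - (-7.59)) = 2.514120, which rounds to 2.5141.

2.5141


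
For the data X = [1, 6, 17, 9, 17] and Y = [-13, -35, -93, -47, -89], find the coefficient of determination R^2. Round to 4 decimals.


Fit the OLS line: b0 = -5.9102, b1 = -4.9490.
SSres = 26.6898.
SStot = 4827.2000.
R^2 = 1 - 26.6898/4827.2000 = 0.9945.

0.9945


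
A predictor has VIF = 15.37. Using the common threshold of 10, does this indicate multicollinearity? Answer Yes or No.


Compare VIF = 15.37 to the threshold of 10.
15.37 >= 10, so the answer is Yes.

Yes


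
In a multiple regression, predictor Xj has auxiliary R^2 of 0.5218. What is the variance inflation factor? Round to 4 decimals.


Denominator: 1 - 0.5218 = 0.4782.
VIF = 1 / 0.4782 = 2.0912.

2.0912


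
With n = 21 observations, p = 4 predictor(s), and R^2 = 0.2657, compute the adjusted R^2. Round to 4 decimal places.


Plug in: Adj R^2 = 1 - (1 - 0.2657) * 20/16.
= 1 - 0.7343 * 20/16
= 1 - 14.6860 / 16
= 1 - 0.9179 = 0.0821.

0.0821


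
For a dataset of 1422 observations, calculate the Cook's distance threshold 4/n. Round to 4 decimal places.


Using the rule of thumb:
Threshold = 4 / 1422 = 0.0028.

0.0028


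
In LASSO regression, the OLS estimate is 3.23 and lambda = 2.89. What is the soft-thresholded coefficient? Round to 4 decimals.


Absolute value: |3.23| = 3.23.
Compare to lambda = 2.89.
Since |beta| > lambda, coefficient = sign(beta)*(|beta| - lambda) = 0.3400.

0.3400


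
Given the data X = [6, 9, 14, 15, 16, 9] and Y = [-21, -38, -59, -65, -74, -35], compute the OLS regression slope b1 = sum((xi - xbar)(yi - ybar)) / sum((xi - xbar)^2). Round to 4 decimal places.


Calculate xbar = 11.5000, ybar = -48.6667.
S_xx = 81.5000, S_xy = -410.0000.
Using b1 = S_xy / S_xx = -410.0000 / 81.5000, we get b1 = -5.0307.

-5.0307


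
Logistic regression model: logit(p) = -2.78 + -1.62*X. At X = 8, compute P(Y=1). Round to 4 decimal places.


Compute z = -2.78 + (-1.62)(8) = -15.7400.
exp(-z) = 6851649.6085.
P = 1/(1 + 6851649.6085) = 0.0000.

0.0000


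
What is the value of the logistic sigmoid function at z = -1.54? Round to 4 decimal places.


exp(1.5400) = 4.6646.
1 + exp(-z) = 5.6646.
sigmoid = 1/5.6646 = 0.1765.

0.1765


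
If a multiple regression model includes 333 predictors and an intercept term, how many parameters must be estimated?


Total coefficients = number of predictors + 1 (for the intercept).
= 333 + 1 = 334.

334


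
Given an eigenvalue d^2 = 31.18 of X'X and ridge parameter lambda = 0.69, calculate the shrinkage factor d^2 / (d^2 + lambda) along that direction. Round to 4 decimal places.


d^2 + lambda = 31.18 + 0.69 = 31.8700.
Shrinkage factor = 31.18/31.8700 = 0.9783.

0.9783


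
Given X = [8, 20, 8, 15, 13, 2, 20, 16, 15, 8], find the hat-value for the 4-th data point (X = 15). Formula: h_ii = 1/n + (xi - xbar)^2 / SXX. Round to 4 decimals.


Mean of X: xbar = 12.5000.
SXX = 308.5000.
For X = 15: h = 1/10 + (15 - 12.5000)^2/308.5000 = 0.1203.

0.1203


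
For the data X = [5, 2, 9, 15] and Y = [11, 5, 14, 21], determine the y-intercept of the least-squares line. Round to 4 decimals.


First find the slope: b1 = 1.1689.
Means: xbar = 7.7500, ybar = 12.7500.
b0 = ybar - b1 * xbar = 12.7500 - 1.1689 * 7.7500 = 3.6913.

3.6913


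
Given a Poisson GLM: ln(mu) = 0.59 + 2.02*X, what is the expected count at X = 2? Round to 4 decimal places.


Compute eta = 0.59 + 2.02 * 2 = 4.6300.
Apply inverse link: mu = e^4.6300 = 102.5141.

102.5141


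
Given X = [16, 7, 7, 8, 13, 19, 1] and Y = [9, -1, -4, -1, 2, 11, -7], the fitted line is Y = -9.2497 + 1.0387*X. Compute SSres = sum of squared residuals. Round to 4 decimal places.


For each point, residual = actual - predicted.
Residuals: [1.6305, 0.9788, -2.0212, -0.0599, -2.2534, 0.5144, 1.2110].
Sum of squared residuals = 14.5144.

14.5144


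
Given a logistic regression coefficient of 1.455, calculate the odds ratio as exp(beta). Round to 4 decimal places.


The odds ratio is computed as:
OR = e^(1.455) = 4.2845.

4.2845


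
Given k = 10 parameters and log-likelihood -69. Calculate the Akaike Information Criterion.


AIC = 2*10 - 2*(-69).
= 20 + 138 = 158.

158


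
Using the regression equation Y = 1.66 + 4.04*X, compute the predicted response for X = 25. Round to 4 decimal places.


Predicted value:
Y = 1.66 + (4.04)(25) = 1.66 + 101.0000 = 102.6600.

102.6600


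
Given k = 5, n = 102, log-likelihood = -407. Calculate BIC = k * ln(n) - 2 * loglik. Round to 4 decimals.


ln(102) = 4.624973.
k * ln(n) = 5 * 4.624973 = 23.124865.
-2L = 814.
BIC = 23.124865 + 814 = 837.124865, which rounds to 837.1249.

837.1249


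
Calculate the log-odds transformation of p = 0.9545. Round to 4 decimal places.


The odds are p/(1-p) = 0.9545 / 0.0455 = 20.9780.
logit(p) = ln(20.9780) = 3.0435.

3.0435


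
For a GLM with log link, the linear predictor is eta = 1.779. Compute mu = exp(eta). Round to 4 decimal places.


Apply the inverse link:
mu = e^1.779 = 5.9239.

5.9239


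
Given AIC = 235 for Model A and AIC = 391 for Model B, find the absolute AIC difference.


|AIC_A - AIC_B| = |235 - 391| = 156.
Model A is preferred (lower AIC).

156


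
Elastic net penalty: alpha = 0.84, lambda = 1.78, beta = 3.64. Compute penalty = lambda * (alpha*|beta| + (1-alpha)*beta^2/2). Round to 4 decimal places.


Compute:
L1 = 0.84 * 3.64 = 3.0576.
L2 = 0.16 * 3.64^2 / 2 = 1.0600.
Penalty = 1.78 * (3.0576 + 1.0600) = 7.3293.

7.3293


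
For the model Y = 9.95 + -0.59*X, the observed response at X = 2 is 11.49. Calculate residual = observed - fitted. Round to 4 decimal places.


Fitted value at X = 2 is yhat = 9.95 + -0.59*2 = 8.7700.
Residual = 11.49 - 8.7700 = 2.7200.

2.7200


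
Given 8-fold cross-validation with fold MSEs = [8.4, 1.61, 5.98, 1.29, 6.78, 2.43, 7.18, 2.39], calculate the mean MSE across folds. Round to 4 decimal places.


Total MSE across folds = 36.0600.
CV-MSE = 36.0600/8 = 4.5075.

4.5075


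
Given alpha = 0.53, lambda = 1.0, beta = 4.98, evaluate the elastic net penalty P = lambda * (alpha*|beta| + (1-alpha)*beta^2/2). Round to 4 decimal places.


alpha * |beta| = 0.53 * 4.98 = 2.6394.
(1-alpha) * beta^2/2 = 0.47 * 24.8004/2 = 5.8281.
Total = 1.0 * (2.6394 + 5.8281) = 8.4675.

8.4675


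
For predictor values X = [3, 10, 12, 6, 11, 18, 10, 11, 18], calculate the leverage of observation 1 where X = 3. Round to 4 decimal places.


Compute xbar = 11.0000 with n = 9 observations.
SXX = 190.0000.
Leverage = 1/9 + (3 - 11.0000)^2/190.0000 = 0.4480.

0.4480


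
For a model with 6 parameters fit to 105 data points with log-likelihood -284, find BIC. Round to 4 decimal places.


Compute k*ln(n) = 6*ln(105) = 6*4.653960 = 27.923760.
Then -2*loglik = 568.
BIC = 27.923760 + 568 = 595.923760, which rounds to 595.9238.

595.9238


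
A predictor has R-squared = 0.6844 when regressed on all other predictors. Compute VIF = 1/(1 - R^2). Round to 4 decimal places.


Using VIF = 1/(1 - R^2_j):
1 - 0.6844 = 0.3156.
VIF = 3.1686.

3.1686


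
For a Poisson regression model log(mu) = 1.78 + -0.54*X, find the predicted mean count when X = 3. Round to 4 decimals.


Linear predictor: eta = 1.78 + (-0.54)(3) = 0.1600.
Expected count: mu = exp(0.1600) = 1.1735.

1.1735


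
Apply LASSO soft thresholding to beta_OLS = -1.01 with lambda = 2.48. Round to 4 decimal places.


Check: |-1.01| = 1.01 vs lambda = 2.48.
Since |beta| <= lambda, the coefficient is set to 0.
Soft-thresholded coefficient = 0.0000.

0.0000


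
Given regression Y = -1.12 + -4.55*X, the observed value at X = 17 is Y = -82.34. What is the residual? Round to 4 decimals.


Predicted = -1.12 + -4.55 * 17 = -78.4700.
Residual = -82.34 - -78.4700 = -3.8700.

-3.8700


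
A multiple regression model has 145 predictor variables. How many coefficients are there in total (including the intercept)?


Each predictor gets one coefficient, plus one intercept.
Total parameters = 145 + 1 = 146.

146


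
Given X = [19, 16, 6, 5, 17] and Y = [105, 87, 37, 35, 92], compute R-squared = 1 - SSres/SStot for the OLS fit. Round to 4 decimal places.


Fit the OLS line: b0 = 8.4619, b1 = 4.9792.
SSres = 10.7252.
SStot = 4304.8000.
R^2 = 1 - 10.7252/4304.8000 = 0.9975.

0.9975


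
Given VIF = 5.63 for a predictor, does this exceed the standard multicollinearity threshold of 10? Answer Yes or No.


The threshold is 10.
VIF = 5.63 is < 10.
Multicollinearity indication: No.

No


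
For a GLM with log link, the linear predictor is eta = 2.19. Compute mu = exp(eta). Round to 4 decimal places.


mu = exp(eta) = exp(2.19).
= 8.9352.

8.9352


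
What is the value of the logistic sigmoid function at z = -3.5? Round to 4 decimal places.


First, exp(3.5000) = 33.1155.
Then sigma(z) = 1/(1 + 33.1155) = 0.0293.

0.0293


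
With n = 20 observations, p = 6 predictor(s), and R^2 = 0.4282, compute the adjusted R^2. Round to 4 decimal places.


Adjusted R^2 = 1 - (1 - R^2) * (n-1)/(n-p-1).
(1 - R^2) = 0.5718.
(n-1)/(n-p-1) = 19/13.
(1 - R^2) * (n-1) = 0.5718 * 19 = 10.8642.
Divide by (n-p-1): 10.8642 / 13 = 0.8357.
Adj R^2 = 1 - 0.8357 = 0.1643.

0.1643


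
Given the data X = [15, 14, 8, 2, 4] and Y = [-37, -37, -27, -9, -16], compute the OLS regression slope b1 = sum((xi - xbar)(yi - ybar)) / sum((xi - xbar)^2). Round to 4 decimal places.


The sample means are xbar = 8.6000 and ybar = -25.2000.
Compute S_xx = 135.2000 and S_xy = -287.4000.
Slope b1 = S_xy / S_xx = -287.4000 / 135.2000 = -2.1257.

-2.1257


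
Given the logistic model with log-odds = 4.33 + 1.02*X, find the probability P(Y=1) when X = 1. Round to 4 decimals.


z = 4.33 + 1.02 * 1 = 5.3500.
Sigmoid: P = 1 / (1 + exp(-5.3500)) = 0.9953.

0.9953


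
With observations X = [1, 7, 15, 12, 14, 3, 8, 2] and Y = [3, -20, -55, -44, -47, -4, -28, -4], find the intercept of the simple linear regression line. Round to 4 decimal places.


First find the slope: b1 = -4.0177.
Means: xbar = 7.7500, ybar = -24.8750.
b0 = ybar - b1 * xbar = -24.8750 - -4.0177 * 7.7500 = 6.2624.

6.2624


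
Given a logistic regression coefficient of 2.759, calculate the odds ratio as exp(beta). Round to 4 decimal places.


Odds ratio = exp(beta) = exp(2.759).
= 15.7841.

15.7841


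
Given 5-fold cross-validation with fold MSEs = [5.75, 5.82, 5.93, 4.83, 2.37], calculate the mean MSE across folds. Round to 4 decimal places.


Total MSE across folds = 24.7000.
CV-MSE = 24.7000/5 = 4.9400.

4.9400


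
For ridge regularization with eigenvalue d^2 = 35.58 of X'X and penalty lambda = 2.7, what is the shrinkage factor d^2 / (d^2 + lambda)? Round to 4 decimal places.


Denominator = d^2 + lambda = 35.58 + 2.7 = 38.2800.
Shrinkage = 35.58 / 38.2800 = 0.9295.

0.9295


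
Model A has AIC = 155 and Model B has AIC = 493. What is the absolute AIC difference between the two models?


Compute |155 - 493| = 338.
Model A has the smaller AIC.

338


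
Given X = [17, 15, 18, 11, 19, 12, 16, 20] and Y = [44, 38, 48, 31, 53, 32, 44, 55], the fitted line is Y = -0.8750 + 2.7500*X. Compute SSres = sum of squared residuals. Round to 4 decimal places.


Compute predicted values, then residuals = yi - yhat_i.
Residuals: [-1.8750, -2.3750, -0.6250, 1.6250, 1.6250, -0.1250, 0.8750, 0.8750].
SSres = sum(residual^2) = 16.3750.

16.3750


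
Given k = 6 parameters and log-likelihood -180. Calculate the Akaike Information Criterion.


AIC = 2k - 2*loglik = 2(6) - 2(-180).
= 12 + 360 = 372.

372


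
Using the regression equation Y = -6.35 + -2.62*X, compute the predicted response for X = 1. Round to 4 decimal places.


Plug X = 1 into Y = -6.35 + -2.62*X:
Y = -6.35 + -2.6200 = -8.9700.

-8.9700


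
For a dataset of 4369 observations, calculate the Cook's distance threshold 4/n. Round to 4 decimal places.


The threshold is 4/n.
4/4369 = 0.0009.

0.0009


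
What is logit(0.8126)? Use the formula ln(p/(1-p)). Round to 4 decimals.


Compute the odds: 0.8126/0.1874 = 4.3362.
Take the natural log: ln(4.3362) = 1.4670.

1.4670


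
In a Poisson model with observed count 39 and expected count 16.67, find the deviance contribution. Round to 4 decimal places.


y/mu = 39/16.67 = 2.339532 (approx.), and ln(39/16.67) = 0.849951.
y * ln(y/mu) = 39 * 0.849951 = 33.148089.
y - mu = 22.33.
D = 2 * (33.148089 - 22.33) = 21.636178, which rounds to 21.6362.

21.6362


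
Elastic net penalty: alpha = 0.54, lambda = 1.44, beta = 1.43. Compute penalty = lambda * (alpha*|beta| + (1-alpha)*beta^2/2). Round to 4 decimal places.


alpha * |beta| = 0.54 * 1.43 = 0.7722.
(1-alpha) * beta^2/2 = 0.46 * 2.0449/2 = 0.4703.
Total = 1.44 * (0.7722 + 0.4703) = 1.7892.

1.7892


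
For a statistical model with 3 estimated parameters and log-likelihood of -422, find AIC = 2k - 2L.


Compute:
2k = 2*3 = 6.
-2*loglik = -2*(-422) = 844.
AIC = 6 + 844 = 850.

850


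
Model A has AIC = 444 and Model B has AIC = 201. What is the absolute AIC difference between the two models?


Absolute difference = |444 - 201| = 243.
The model with lower AIC (B) is preferred.

243


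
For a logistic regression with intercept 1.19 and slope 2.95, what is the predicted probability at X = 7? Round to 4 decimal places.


Compute z = 1.19 + (2.95)(7) = 21.8400.
exp(-z) = 0.0000.
P = 1/(1 + 0.0000) = 1.0000.

1.0000


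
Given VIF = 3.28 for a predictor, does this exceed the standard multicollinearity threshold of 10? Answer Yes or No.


The threshold is 10.
VIF = 3.28 is < 10.
Multicollinearity indication: No.

No


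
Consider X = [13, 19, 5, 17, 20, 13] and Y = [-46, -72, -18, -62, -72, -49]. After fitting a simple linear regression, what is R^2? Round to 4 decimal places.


After computing the OLS fit (b0=0.5743, b1=-3.7063):
SSres = 11.7624, SStot = 2092.8333.
R^2 = 1 - 11.7624/2092.8333 = 0.9944.

0.9944


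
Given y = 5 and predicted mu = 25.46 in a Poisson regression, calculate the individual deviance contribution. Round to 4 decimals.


y/mu = 5/25.46 = 0.196386 (approx.), and ln(5/25.46) = -1.627671.
y * ln(y/mu) = 5 * -1.627671 = -8.138355.
y - mu = -20.46.
D = 2 * (-8.138355 - -20.46) = 24.643290, which rounds to 24.6433.

24.6433


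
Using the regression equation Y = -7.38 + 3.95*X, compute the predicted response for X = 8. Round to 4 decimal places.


Plug X = 8 into Y = -7.38 + 3.95*X:
Y = -7.38 + 31.6000 = 24.2200.

24.2200


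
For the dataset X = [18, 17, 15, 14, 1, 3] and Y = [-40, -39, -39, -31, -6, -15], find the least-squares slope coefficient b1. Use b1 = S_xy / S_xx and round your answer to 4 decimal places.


The sample means are xbar = 11.3333 and ybar = -28.3333.
Compute S_xx = 273.3333 and S_xy = -526.3333.
Slope b1 = S_xy / S_xx = -526.3333 / 273.3333 = -1.9256.

-1.9256


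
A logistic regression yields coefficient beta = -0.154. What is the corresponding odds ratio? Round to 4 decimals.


Odds ratio = exp(beta) = exp(-0.154).
= 0.8573.

0.8573


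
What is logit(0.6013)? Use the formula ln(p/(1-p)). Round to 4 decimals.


1 - p = 0.3987.
p/(1-p) = 1.5082.
logit = ln(1.5082) = 0.4109.

0.4109


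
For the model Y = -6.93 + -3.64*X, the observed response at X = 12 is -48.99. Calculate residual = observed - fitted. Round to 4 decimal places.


Fitted value at X = 12 is yhat = -6.93 + -3.64*12 = -50.6100.
Residual = -48.99 - -50.6100 = 1.6200.

1.6200


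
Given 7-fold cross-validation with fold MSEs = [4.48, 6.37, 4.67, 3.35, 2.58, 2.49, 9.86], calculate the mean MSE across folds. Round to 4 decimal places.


Sum of fold MSEs = 33.8000.
Average = 33.8000 / 7 = 4.8286.

4.8286


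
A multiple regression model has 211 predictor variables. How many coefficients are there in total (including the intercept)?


Total coefficients = number of predictors + 1 (for the intercept).
= 211 + 1 = 212.

212


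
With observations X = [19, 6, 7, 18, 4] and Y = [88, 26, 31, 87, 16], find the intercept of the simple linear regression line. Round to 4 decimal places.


Compute b1 = 4.9142 from the OLS formula.
With xbar = 10.8000 and ybar = 49.6000, the intercept is:
b0 = 49.6000 - 4.9142 * 10.8000 = -3.4734.

-3.4734


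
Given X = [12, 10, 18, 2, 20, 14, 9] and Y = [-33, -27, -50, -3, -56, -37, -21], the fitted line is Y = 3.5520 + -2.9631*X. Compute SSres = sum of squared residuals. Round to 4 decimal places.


Predicted values from Y = 3.5520 + -2.9631*X.
Residuals: [-0.9948, -0.9210, -0.2162, -0.6258, -0.2900, 0.9314, 2.1159].
SSres = 7.7049.

7.7049


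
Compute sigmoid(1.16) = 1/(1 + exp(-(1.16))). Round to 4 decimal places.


Compute exp(-1.1600) = 0.3135.
Sigmoid = 1 / (1 + 0.3135) = 1 / 1.3135 = 0.7613.

0.7613


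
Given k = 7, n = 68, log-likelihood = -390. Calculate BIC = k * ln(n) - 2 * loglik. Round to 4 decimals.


ln(68) = 4.219508.
k * ln(n) = 7 * 4.219508 = 29.536556.
-2L = 780.
BIC = 29.536556 + 780 = 809.536556, which rounds to 809.5366.

809.5366


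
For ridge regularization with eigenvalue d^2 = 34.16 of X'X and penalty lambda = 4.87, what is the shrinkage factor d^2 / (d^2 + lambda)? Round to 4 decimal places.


Denominator = d^2 + lambda = 34.16 + 4.87 = 39.0300.
Shrinkage = 34.16 / 39.0300 = 0.8752.

0.8752


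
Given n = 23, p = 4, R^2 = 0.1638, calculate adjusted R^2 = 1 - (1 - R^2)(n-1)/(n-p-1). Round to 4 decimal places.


Adjusted R^2 = 1 - (1 - R^2) * (n-1)/(n-p-1).
(1 - R^2) = 0.8362.
(n-1)/(n-p-1) = 22/18.
(1 - R^2) * (n-1) = 0.8362 * 22 = 18.3964.
Divide by (n-p-1): 18.3964 / 18 = 1.0220.
Adj R^2 = 1 - 1.0220 = -0.0220.

-0.0220


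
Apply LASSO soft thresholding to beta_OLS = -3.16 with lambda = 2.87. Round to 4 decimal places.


|beta_OLS| = 3.16.
lambda = 2.87.
Since |beta| > lambda, coefficient = sign(beta)*(|beta| - lambda) = -0.2900.
Result = -0.2900.

-0.2900


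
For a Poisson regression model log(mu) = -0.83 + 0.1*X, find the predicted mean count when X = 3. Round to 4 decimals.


eta = -0.83 + 0.1 * 3 = -0.5300.
mu = exp(-0.5300) = 0.5886.

0.5886


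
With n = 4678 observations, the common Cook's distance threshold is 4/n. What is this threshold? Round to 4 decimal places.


The threshold is 4/n.
4/4678 = 0.0009.

0.0009


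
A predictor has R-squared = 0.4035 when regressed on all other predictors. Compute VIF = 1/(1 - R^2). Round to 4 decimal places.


VIF = 1 / (1 - 0.4035).
= 1 / 0.5965 = 1.6764.

1.6764


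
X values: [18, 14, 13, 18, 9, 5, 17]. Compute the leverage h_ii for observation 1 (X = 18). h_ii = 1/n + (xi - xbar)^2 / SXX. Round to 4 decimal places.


Mean of X: xbar = 13.4286.
SXX = 145.7143.
For X = 18: h = 1/7 + (18 - 13.4286)^2/145.7143 = 0.2863.

0.2863


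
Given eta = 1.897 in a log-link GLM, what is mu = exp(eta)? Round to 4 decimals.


Apply the inverse link:
mu = e^1.897 = 6.6659.

6.6659


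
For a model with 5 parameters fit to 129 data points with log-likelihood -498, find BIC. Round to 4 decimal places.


Compute k*ln(n) = 5*ln(129) = 5*4.859812 = 24.299060.
Then -2*loglik = 996.
BIC = 24.299060 + 996 = 1020.299060, which rounds to 1020.2991.

1020.2991


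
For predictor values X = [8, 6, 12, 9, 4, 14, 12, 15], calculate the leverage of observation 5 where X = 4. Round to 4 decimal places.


n = 8, xbar = 10.0000.
SXX = sum((xi - xbar)^2) = 106.0000.
h = 1/8 + (4 - 10.0000)^2 / 106.0000 = 0.4646.

0.4646


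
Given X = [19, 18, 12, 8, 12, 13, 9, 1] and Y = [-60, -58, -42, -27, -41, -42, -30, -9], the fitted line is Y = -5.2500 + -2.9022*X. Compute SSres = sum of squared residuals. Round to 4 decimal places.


Compute predicted values, then residuals = yi - yhat_i.
Residuals: [0.3918, -0.5104, -1.9236, 1.4676, -0.9236, 0.9786, 1.3698, -0.8478].
SSres = sum(residual^2) = 10.6739.

10.6739


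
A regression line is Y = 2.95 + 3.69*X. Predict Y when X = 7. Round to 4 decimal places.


Predicted value:
Y = 2.95 + (3.69)(7) = 2.95 + 25.8300 = 28.7800.

28.7800


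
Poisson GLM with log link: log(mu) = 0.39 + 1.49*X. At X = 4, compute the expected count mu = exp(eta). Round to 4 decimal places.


Linear predictor: eta = 0.39 + (1.49)(4) = 6.3500.
Expected count: mu = exp(6.3500) = 572.4927.

572.4927


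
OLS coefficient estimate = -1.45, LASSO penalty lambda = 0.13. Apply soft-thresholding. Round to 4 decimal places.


Absolute value: |-1.45| = 1.45.
Compare to lambda = 0.13.
Since |beta| > lambda, coefficient = sign(beta)*(|beta| - lambda) = -1.3200.

-1.3200


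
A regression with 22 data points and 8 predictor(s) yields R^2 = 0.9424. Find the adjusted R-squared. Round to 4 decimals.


Plug in: Adj R^2 = 1 - (1 - 0.9424) * 21/13.
= 1 - 0.0576 * 21/13
= 1 - 1.2096 / 13
= 1 - 0.0930 = 0.9070.

0.9070


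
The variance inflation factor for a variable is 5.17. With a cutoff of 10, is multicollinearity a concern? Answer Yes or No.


The threshold is 10.
VIF = 5.17 is < 10.
Multicollinearity indication: No.

No


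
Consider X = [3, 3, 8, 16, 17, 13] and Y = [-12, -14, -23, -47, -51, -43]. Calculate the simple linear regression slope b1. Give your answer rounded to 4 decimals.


First compute the means: xbar = 10.0000, ybar = -31.6667.
Then S_xx = sum((xi - xbar)^2) = 196.0000.
S_xy = sum((xi - xbar)(yi - ybar)) = -540.0000.
b1 = S_xy / S_xx = -540.0000 / 196.0000 = -2.7551.

-2.7551


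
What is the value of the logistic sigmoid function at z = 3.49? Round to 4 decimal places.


First, exp(-3.4900) = 0.0305.
Then sigma(z) = 1/(1 + 0.0305) = 0.9704.

0.9704


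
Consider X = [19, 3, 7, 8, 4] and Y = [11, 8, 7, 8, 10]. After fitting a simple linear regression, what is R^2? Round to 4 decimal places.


Fit the OLS line: b0 = 7.5307, b1 = 0.1548.
SSres = 6.8993.
SStot = 10.8000.
R^2 = 1 - 6.8993/10.8000 = 0.3612.

0.3612


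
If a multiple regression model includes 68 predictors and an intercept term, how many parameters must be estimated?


Including the intercept, the model has 68 predictor coefficients + 1 intercept.
Total = 69.

69


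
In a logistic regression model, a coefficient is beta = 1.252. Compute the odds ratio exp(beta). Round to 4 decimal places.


The odds ratio is computed as:
OR = e^(1.252) = 3.4973.

3.4973


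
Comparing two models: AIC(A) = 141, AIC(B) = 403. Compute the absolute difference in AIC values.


Compute |141 - 403| = 262.
Model A has the smaller AIC.

262


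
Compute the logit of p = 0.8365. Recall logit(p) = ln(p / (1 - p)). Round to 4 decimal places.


Compute the odds: 0.8365/0.1635 = 5.1162.
Take the natural log: ln(5.1162) = 1.6324.

1.6324


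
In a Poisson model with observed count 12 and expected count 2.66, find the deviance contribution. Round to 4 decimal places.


y/mu = 12/2.66 = 4.511278 (approx.), and ln(12/2.66) = 1.506581.
y * ln(y/mu) = 12 * 1.506581 = 18.078972.
y - mu = 9.34.
D = 2 * (18.078972 - 9.34) = 17.477944, which rounds to 17.4779.

17.4779


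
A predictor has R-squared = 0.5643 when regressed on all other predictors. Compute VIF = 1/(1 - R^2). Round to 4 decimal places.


Denominator: 1 - 0.5643 = 0.4357.
VIF = 1 / 0.4357 = 2.2952.

2.2952


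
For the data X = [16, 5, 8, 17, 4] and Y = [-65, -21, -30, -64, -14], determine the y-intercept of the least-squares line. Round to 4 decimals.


First find the slope: b1 = -3.9267.
Means: xbar = 10.0000, ybar = -38.8000.
b0 = ybar - b1 * xbar = -38.8000 - -3.9267 * 10.0000 = 0.4667.

0.4667


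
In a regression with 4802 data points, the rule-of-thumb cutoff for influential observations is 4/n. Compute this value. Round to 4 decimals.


Using the rule of thumb:
Threshold = 4 / 4802 = 0.0008.

0.0008


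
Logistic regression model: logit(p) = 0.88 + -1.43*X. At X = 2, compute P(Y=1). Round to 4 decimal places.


z = 0.88 + -1.43 * 2 = -1.9800.
Sigmoid: P = 1 / (1 + exp(1.9800)) = 0.1213.

0.1213


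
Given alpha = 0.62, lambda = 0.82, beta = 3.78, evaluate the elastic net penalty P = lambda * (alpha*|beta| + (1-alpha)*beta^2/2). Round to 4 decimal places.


Compute:
L1 = 0.62 * 3.78 = 2.3436.
L2 = 0.38 * 3.78^2 / 2 = 2.7148.
Penalty = 0.82 * (2.3436 + 2.7148) = 4.1479.

4.1479


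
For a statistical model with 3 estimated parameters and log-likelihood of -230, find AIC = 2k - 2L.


Compute:
2k = 2*3 = 6.
-2*loglik = -2*(-230) = 460.
AIC = 6 + 460 = 466.

466


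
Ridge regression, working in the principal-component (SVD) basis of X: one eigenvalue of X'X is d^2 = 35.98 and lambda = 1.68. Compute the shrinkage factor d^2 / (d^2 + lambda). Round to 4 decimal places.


Denominator = d^2 + lambda = 35.98 + 1.68 = 37.6600.
Shrinkage = 35.98 / 37.6600 = 0.9554.

0.9554


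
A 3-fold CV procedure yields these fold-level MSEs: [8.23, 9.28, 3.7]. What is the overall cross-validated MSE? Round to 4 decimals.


Total MSE across folds = 21.2100.
CV-MSE = 21.2100/3 = 7.0700.

7.0700


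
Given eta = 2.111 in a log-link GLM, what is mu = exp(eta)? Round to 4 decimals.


The inverse log link gives:
mu = exp(2.111) = 8.2565.

8.2565


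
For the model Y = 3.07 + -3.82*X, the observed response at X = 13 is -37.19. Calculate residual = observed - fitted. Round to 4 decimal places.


Predicted = 3.07 + -3.82 * 13 = -46.5900.
Residual = -37.19 - -46.5900 = 9.4000.

9.4000


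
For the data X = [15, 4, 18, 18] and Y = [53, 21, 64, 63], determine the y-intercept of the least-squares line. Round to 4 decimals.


First find the slope: b1 = 3.0226.
Means: xbar = 13.7500, ybar = 50.2500.
b0 = ybar - b1 * xbar = 50.2500 - 3.0226 * 13.7500 = 8.6893.

8.6893


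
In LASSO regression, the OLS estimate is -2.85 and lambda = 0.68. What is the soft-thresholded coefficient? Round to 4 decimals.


Check: |-2.85| = 2.85 vs lambda = 0.68.
Since |beta| > lambda, coefficient = sign(beta)*(|beta| - lambda) = -2.1700.
Soft-thresholded coefficient = -2.1700.

-2.1700


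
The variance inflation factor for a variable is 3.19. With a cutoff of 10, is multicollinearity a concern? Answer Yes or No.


Compare VIF = 3.19 to the threshold of 10.
3.19 < 10, so the answer is No.

No


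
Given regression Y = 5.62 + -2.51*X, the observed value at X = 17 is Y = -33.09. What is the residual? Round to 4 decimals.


Compute yhat = 5.62 + (-2.51)(17) = -37.0500.
Residual = actual - predicted = -33.09 - -37.0500 = 3.9600.

3.9600


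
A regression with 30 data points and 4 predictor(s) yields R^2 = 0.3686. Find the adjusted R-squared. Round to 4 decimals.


Using the formula:
(1 - 0.3686) = 0.6314.
Multiply by 29/25: 0.6314 * 29 = 18.3106, then 18.3106 / 25 = 0.7324.
Adj R^2 = 1 - 0.7324 = 0.2676.

0.2676


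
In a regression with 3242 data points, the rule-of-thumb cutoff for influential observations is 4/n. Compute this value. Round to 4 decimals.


Cook's distance cutoff = 4/n = 4/3242.
= 0.0012.

0.0012


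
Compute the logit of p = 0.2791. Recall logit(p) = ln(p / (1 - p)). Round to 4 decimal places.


The odds are p/(1-p) = 0.2791 / 0.7209 = 0.3872.
logit(p) = ln(0.3872) = -0.9489.

-0.9489


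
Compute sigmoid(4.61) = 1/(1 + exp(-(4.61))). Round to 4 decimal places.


Compute exp(-4.6100) = 0.0100.
Sigmoid = 1 / (1 + 0.0100) = 1 / 1.0100 = 0.9901.

0.9901


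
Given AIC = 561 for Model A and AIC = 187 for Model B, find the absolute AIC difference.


Absolute difference = |561 - 187| = 374.
The model with lower AIC (B) is preferred.

374


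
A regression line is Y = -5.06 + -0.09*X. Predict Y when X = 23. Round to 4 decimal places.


Substitute X = 23 into the equation:
Y = -5.06 + -0.09 * 23 = -5.06 + -2.0700 = -7.1300.

-7.1300


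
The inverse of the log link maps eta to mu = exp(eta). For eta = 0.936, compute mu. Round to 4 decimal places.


Apply the inverse link:
mu = e^0.936 = 2.5498.

2.5498


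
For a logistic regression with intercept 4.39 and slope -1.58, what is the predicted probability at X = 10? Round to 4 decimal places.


z = 4.39 + -1.58 * 10 = -11.4100.
Sigmoid: P = 1 / (1 + exp(11.4100)) = 0.0000.

0.0000


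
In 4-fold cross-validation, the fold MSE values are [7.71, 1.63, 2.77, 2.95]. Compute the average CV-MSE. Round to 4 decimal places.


Add all fold MSEs: 15.0600.
Divide by k = 4: 15.0600/4 = 3.7650.

3.7650


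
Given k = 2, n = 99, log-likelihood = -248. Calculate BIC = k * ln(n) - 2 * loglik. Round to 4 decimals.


ln(99) = 4.595120.
k * ln(n) = 2 * 4.595120 = 9.190240.
-2L = 496.
BIC = 9.190240 + 496 = 505.190240, which rounds to 505.1902.

505.1902


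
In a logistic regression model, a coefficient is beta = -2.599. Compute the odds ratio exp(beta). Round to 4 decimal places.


The odds ratio is computed as:
OR = e^(-2.599) = 0.0743.

0.0743


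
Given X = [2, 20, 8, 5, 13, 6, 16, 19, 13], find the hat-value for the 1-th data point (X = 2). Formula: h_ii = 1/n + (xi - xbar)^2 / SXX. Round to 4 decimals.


Mean of X: xbar = 11.3333.
SXX = 328.0000.
For X = 2: h = 1/9 + (2 - 11.3333)^2/328.0000 = 0.3767.

0.3767


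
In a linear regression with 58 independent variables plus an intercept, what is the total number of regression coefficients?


Including the intercept, the model has 58 predictor coefficients + 1 intercept.
Total = 59.

59


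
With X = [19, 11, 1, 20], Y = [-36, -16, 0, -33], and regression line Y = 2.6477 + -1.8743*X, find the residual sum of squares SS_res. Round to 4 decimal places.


Compute predicted values, then residuals = yi - yhat_i.
Residuals: [-3.0360, 1.9696, -0.7734, 1.8383].
SSres = sum(residual^2) = 17.0741.

17.0741


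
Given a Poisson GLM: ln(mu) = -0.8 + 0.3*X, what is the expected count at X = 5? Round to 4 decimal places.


Linear predictor: eta = -0.8 + (0.3)(5) = 0.7000.
Expected count: mu = exp(0.7000) = 2.0138.

2.0138


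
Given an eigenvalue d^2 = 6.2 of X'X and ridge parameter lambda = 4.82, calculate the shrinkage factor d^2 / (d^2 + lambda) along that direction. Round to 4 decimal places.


Compute the denominator: 6.2 + 4.82 = 11.0200.
Shrinkage factor = 6.2 / 11.0200 = 0.5626.

0.5626


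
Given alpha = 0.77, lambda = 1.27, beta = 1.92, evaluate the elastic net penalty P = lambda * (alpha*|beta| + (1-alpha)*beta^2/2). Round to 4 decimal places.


alpha * |beta| = 0.77 * 1.92 = 1.4784.
(1-alpha) * beta^2/2 = 0.23 * 3.6864/2 = 0.4239.
Total = 1.27 * (1.4784 + 0.4239) = 2.4160.

2.4160


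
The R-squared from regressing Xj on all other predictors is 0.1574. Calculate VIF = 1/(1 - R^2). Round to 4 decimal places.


VIF = 1 / (1 - 0.1574).
= 1 / 0.8426 = 1.1868.

1.1868


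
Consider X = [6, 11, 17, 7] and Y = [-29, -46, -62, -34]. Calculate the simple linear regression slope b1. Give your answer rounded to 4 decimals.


First compute the means: xbar = 10.2500, ybar = -42.7500.
Then S_xx = sum((xi - xbar)^2) = 74.7500.
S_xy = sum((xi - xbar)(yi - ybar)) = -219.2500.
b1 = S_xy / S_xx = -219.2500 / 74.7500 = -2.9331.

-2.9331


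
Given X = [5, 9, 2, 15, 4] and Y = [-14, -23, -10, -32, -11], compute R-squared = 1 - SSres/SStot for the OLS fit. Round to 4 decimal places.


After computing the OLS fit (b0=-5.3868, b1=-1.8019):
SSres = 5.8396, SStot = 350.0000.
R^2 = 1 - 5.8396/350.0000 = 0.9833.

0.9833


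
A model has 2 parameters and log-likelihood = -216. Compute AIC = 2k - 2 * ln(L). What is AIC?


Compute:
2k = 2*2 = 4.
-2*loglik = -2*(-216) = 432.
AIC = 4 + 432 = 436.

436


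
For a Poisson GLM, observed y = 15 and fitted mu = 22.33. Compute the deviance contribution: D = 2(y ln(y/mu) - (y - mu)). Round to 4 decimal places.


First: ln(15/22.33) = -0.397881.
Then: 15 * -0.397881 = -5.968215.
y - mu = 15 - 22.33 = -7.33.
D = 2(-5.968215 - -7.33) = 2.723570, which rounds to 2.7236.

2.7236


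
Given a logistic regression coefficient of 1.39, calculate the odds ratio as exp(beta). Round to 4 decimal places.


Odds ratio = exp(beta) = exp(1.39).
= 4.0149.

4.0149


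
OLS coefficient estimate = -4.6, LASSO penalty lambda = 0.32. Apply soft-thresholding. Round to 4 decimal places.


Check: |-4.6| = 4.6 vs lambda = 0.32.
Since |beta| > lambda, coefficient = sign(beta)*(|beta| - lambda) = -4.2800.
Soft-thresholded coefficient = -4.2800.

-4.2800


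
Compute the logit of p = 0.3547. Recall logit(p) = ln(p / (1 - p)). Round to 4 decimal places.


1 - p = 0.6453.
p/(1-p) = 0.5497.
logit = ln(0.5497) = -0.5984.

-0.5984


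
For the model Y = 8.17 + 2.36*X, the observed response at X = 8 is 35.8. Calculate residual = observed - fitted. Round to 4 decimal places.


Predicted = 8.17 + 2.36 * 8 = 27.0500.
Residual = 35.8 - 27.0500 = 8.7500.

8.7500


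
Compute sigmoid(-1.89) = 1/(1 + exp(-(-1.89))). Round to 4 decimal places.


Compute exp(1.8900) = 6.6194.
Sigmoid = 1 / (1 + 6.6194) = 1 / 7.6194 = 0.1312.

0.1312


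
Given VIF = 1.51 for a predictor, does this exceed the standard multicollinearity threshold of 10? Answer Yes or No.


The threshold is 10.
VIF = 1.51 is < 10.
Multicollinearity indication: No.

No


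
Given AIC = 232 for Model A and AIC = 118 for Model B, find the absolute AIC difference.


Absolute difference = |232 - 118| = 114.
The model with lower AIC (B) is preferred.

114


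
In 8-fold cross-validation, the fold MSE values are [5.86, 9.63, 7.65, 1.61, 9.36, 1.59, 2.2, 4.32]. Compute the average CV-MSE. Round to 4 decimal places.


Sum of fold MSEs = 42.2200.
Average = 42.2200 / 8 = 5.2775.

5.2775


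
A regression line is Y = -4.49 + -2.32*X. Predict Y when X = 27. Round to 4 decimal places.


Substitute X = 27 into the equation:
Y = -4.49 + -2.32 * 27 = -4.49 + -62.6400 = -67.1300.

-67.1300


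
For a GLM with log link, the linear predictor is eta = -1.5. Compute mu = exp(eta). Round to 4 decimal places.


mu = exp(eta) = exp(-1.5).
= 0.2231.

0.2231


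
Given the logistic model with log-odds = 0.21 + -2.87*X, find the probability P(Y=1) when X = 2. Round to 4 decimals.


Linear predictor: z = 0.21 + -2.87 * 2 = -5.5300.
P = 1/(1 + exp(5.5300)) = 1/(1 + 252.1439) = 0.0040.

0.0040


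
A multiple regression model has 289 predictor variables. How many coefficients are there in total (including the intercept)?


Each predictor gets one coefficient, plus one intercept.
Total parameters = 289 + 1 = 290.

290


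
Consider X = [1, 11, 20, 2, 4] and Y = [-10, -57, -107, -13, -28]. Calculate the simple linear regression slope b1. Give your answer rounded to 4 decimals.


First compute the means: xbar = 7.6000, ybar = -43.0000.
Then S_xx = sum((xi - xbar)^2) = 253.2000.
S_xy = sum((xi - xbar)(yi - ybar)) = -1281.0000.
b1 = S_xy / S_xx = -1281.0000 / 253.2000 = -5.0592.

-5.0592


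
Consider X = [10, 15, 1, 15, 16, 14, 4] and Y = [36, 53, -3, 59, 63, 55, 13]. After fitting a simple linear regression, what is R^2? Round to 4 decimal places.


After computing the OLS fit (b0=-5.8229, b1=4.2235):
SSres = 32.9556, SStot = 3875.7143.
R^2 = 1 - 32.9556/3875.7143 = 0.9915.

0.9915


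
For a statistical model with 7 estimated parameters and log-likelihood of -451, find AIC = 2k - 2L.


AIC = 2k - 2*loglik = 2(7) - 2(-451).
= 14 + 902 = 916.

916


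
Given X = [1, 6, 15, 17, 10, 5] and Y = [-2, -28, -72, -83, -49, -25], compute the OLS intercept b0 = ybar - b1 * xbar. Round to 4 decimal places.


First find the slope: b1 = -4.9737.
Means: xbar = 9.0000, ybar = -43.1667.
b0 = ybar - b1 * xbar = -43.1667 - -4.9737 * 9.0000 = 1.5965.

1.5965


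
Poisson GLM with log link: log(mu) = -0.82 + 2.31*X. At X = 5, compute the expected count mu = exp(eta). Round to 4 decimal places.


Compute eta = -0.82 + 2.31 * 5 = 10.7300.
Apply inverse link: mu = e^10.7300 = 45706.6920.

45706.6920


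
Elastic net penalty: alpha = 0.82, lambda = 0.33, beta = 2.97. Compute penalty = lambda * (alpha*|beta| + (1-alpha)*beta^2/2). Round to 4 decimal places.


alpha * |beta| = 0.82 * 2.97 = 2.4354.
(1-alpha) * beta^2/2 = 0.18 * 8.8209/2 = 0.7939.
Total = 0.33 * (2.4354 + 0.7939) = 1.0657.

1.0657


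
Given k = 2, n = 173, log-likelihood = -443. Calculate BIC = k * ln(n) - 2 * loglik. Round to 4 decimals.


ln(173) = 5.153292.
k * ln(n) = 2 * 5.153292 = 10.306584.
-2L = 886.
BIC = 10.306584 + 886 = 896.306584, which rounds to 896.3066.

896.3066


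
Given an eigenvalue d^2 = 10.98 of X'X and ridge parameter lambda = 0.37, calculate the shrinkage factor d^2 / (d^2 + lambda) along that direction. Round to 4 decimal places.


d^2 + lambda = 10.98 + 0.37 = 11.3500.
Shrinkage factor = 10.98/11.3500 = 0.9674.

0.9674


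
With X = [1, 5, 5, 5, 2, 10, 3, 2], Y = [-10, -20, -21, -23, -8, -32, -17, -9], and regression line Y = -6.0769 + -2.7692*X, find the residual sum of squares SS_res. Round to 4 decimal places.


Compute predicted values, then residuals = yi - yhat_i.
Residuals: [-1.1539, -0.0771, -1.0771, -3.0771, 3.6153, 1.7689, -2.6155, 2.6153].
SSres = sum(residual^2) = 41.8462.

41.8462
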